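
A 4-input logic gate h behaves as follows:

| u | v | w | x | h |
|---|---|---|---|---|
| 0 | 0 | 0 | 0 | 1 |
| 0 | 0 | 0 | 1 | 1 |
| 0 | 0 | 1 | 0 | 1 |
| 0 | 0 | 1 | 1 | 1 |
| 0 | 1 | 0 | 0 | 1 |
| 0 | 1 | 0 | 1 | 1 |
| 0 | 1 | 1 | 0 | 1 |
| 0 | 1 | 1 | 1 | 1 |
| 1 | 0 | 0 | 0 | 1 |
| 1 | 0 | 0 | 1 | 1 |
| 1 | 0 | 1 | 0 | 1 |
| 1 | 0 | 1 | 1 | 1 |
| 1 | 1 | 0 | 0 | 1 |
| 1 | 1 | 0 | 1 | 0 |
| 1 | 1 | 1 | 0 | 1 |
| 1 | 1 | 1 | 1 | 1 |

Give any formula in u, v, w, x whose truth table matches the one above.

h(u, v, w, x) = not (((u and v) and not w) and x)

Only row (1,1,0,1) gives 0. So h is 1 everywhere except there — the complement of the minterm u·v·¬w·x.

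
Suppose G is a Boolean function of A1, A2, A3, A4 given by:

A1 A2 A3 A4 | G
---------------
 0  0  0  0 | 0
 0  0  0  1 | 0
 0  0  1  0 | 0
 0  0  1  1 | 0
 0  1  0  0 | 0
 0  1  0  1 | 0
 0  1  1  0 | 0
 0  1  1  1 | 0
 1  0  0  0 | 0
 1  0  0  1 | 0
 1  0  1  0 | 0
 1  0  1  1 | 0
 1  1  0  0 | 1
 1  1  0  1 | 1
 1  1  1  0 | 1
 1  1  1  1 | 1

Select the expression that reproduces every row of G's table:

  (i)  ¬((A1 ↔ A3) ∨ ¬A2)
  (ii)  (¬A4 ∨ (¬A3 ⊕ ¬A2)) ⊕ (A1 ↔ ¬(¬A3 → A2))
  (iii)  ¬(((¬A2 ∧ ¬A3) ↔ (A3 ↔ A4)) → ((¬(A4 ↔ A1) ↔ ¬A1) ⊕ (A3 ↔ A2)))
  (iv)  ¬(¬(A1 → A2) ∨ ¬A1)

iv

(i): at (0,1,1,0) it gives 1, but G = 0 — eliminated.
(ii): at (0,0,0,0) it gives 1, but G = 0 — eliminated.
(iii): at (0,0,1,0) it gives 1, but G = 0 — eliminated.
That leaves (iv). Evaluating it on every row reproduces the table of G exactly.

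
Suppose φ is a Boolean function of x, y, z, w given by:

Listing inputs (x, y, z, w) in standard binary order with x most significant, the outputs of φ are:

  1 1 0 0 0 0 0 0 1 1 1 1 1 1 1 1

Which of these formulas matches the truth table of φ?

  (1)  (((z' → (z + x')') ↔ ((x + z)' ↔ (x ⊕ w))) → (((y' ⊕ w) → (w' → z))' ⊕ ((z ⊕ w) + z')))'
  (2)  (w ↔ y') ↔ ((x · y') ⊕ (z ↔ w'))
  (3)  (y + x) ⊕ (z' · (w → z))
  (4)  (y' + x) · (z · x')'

4

(1) fails at (0,0,0,1): the formula yields 0, φ is 1.
(2) fails at (0,1,1,0): the formula yields 1, φ is 0.
(3) fails at (0,0,0,1): the formula yields 0, φ is 1.
Only (4) survives; checking it on all 16 rows confirms it matches φ.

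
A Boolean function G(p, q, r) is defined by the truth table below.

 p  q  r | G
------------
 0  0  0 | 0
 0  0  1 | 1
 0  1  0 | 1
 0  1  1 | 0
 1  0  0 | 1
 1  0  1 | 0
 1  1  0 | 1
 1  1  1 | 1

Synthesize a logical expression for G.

G is 0 on only 3 rows — (0,0,0), (0,1,1), (1,0,1). Writing each as a minterm (¬p·¬q·¬r, ¬p·q·r, p·¬q·r) and OR-ing them characterizes exactly where G=0, so G is the negation of that disjunction.

G(p, q, r) = NOT ((((NOT p AND NOT q) AND NOT r) OR ((NOT p AND q) AND r)) OR ((p AND NOT q) AND r))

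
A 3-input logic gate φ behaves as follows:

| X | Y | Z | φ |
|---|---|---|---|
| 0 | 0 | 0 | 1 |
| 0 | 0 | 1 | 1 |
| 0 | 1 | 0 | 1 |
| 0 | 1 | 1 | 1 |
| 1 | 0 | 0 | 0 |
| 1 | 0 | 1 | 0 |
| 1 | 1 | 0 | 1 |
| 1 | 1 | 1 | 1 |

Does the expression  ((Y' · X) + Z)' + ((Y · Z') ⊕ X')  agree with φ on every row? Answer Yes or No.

Check the formula against φ row by row:
  X=0, Y=0, Z=0: formula gives 1, φ = 1 ✓
  X=0, Y=0, Z=1: formula gives 1, φ = 1 ✓
  X=0, Y=1, Z=0: formula gives 1, φ = 1 ✓
  X=0, Y=1, Z=1: formula gives 1, φ = 1 ✓
  X=1, Y=0, Z=0: formula gives 0, φ = 0 ✓
  …
  X=1, Y=1, Z=1: formula gives 0, but φ = 1 ✗
Since they disagree at (1,1,1), the expression is not a correct formula for φ.

No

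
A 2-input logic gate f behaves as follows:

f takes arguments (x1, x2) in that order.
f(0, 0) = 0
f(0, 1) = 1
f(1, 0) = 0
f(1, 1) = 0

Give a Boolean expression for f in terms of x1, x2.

f(x1, x2) = not x1 and x2

1 only at (0,1): NOT x1 AND x2.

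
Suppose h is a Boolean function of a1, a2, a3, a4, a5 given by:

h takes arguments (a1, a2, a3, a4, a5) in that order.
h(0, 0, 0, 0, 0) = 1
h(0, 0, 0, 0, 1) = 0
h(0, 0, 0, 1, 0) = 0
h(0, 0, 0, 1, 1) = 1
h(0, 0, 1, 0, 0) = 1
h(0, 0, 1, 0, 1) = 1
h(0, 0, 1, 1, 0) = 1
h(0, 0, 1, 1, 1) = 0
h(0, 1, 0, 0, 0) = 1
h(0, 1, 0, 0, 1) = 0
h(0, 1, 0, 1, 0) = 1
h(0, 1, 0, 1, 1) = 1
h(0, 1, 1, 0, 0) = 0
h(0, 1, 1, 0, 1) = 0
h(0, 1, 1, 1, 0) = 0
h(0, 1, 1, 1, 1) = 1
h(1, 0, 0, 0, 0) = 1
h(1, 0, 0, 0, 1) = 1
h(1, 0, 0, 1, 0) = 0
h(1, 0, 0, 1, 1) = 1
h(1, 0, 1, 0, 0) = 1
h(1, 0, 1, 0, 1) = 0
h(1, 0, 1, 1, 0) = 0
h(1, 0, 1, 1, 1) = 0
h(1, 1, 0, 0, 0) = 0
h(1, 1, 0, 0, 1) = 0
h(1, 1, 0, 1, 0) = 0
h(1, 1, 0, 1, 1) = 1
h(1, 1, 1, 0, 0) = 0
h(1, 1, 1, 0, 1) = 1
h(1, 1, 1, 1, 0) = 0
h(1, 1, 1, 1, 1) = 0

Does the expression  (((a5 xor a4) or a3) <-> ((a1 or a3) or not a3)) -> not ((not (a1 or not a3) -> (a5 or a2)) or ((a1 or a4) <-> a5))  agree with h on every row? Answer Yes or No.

Evaluate (((a5 xor a4) or a3) <-> ((a1 or a3) or not a3)) -> not ((not (a1 or not a3) -> (a5 or a2)) or ((a1 or a4) <-> a5)) on each row and compare to h:
  a1=0, a2=0, a3=0, a4=0, a5=0: formula gives 1, h = 1 ✓
  a1=0, a2=0, a3=0, a4=0, a5=1: formula gives 0, h = 0 ✓
  a1=0, a2=0, a3=0, a4=1, a5=0: formula gives 0, h = 0 ✓
  a1=0, a2=0, a3=0, a4=1, a5=1: formula gives 1, h = 1 ✓
  a1=0, a2=0, a3=1, a4=0, a5=0: formula gives 0, but h = 1 ✗
Row (0,0,1,0,0) is a counterexample, so the formula is not equivalent to h.

No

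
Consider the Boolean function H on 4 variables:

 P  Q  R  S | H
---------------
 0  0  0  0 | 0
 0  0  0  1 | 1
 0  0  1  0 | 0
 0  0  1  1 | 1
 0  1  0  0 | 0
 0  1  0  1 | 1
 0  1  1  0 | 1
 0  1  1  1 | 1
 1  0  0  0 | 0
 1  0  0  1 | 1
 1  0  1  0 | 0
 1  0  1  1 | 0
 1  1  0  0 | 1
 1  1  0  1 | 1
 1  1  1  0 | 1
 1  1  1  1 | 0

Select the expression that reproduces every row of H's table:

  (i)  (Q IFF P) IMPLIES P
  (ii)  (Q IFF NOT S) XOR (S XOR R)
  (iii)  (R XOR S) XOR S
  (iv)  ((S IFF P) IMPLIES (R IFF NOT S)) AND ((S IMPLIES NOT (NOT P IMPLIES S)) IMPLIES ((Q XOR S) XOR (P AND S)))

(i) fails at (0,0,0,1): the formula yields 0, H is 1.
(ii) fails at (0,0,0,1): the formula yields 0, H is 1.
(iii) fails at (0,0,0,1): the formula yields 0, H is 1.
(iv) is the remaining candidate, and it agrees with H on all 16 inputs.

iv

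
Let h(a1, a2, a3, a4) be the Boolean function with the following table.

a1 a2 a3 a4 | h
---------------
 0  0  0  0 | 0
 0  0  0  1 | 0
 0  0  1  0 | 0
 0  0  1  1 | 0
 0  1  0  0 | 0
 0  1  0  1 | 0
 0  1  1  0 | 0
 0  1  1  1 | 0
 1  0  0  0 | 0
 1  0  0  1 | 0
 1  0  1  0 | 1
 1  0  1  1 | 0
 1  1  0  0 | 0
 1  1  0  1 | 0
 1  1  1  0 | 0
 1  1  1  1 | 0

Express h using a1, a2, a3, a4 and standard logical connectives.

h(a1, a2, a3, a4) = ((a1 & ~a2) & a3) & ~a4

h is 1 on exactly one input, (1,0,1,0), whose minterm is a1·¬a2·a3·¬a4. So h is just that conjunction.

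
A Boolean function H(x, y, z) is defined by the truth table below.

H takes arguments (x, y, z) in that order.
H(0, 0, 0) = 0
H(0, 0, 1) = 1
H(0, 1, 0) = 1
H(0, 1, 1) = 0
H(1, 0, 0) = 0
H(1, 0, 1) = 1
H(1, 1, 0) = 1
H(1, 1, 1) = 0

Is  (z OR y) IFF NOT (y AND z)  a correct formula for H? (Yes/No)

Check the formula against H row by row:
  x=0, y=0, z=0: formula gives 0, H = 0 ✓
  x=0, y=0, z=1: formula gives 1, H = 1 ✓
  x=0, y=1, z=0: formula gives 1, H = 1 ✓
  x=0, y=1, z=1: formula gives 0, H = 0 ✓
  x=1, y=0, z=0: formula gives 0, H = 0 ✓
  … (the remaining 3 rows also agree.)
All 8 rows match — the expression computes H exactly.

Yes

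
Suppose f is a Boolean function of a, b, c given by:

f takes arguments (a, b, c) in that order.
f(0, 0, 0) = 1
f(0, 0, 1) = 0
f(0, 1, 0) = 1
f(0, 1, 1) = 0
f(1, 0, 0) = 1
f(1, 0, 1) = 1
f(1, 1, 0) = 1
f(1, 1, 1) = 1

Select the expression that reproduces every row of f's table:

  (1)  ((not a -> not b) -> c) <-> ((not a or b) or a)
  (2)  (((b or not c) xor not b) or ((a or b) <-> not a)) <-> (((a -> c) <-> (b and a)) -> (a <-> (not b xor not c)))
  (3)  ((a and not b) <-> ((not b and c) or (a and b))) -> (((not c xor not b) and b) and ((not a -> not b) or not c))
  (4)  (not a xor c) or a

4

(1): at (0,0,0) it gives 0, but f = 1 — eliminated.
(2): at (0,0,0) it gives 0, but f = 1 — eliminated.
(3): at (0,0,0) it gives 0, but f = 1 — eliminated.
That leaves (4). Evaluating it on every row reproduces the table of f exactly.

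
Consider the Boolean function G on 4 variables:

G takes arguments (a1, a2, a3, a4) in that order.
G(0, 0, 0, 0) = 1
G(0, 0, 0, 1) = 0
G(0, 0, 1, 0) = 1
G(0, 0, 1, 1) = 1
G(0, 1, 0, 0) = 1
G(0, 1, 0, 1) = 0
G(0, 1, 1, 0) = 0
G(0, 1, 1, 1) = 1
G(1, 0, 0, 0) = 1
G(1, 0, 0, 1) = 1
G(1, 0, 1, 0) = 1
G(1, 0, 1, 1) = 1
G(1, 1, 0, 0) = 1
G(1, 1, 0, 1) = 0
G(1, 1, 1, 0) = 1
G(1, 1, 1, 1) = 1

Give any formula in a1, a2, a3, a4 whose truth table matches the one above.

G(a1, a2, a3, a4) = ¬((((((¬a1 ∧ ¬a2) ∧ ¬a3) ∧ a4) ∨ (((¬a1 ∧ a2) ∧ ¬a3) ∧ a4)) ∨ (((¬a1 ∧ a2) ∧ a3) ∧ ¬a4)) ∨ (((a1 ∧ a2) ∧ ¬a3) ∧ a4))

There are just 4 zero rows: (0,0,0,1), (0,1,0,1), (0,1,1,0), (1,1,0,1). Their minterms are ¬a1·¬a2·¬a3·a4, ¬a1·a2·¬a3·a4, ¬a1·a2·a3·¬a4, a1·a2·¬a3·a4; the OR of those covers precisely the 0-outputs, and negating it yields G.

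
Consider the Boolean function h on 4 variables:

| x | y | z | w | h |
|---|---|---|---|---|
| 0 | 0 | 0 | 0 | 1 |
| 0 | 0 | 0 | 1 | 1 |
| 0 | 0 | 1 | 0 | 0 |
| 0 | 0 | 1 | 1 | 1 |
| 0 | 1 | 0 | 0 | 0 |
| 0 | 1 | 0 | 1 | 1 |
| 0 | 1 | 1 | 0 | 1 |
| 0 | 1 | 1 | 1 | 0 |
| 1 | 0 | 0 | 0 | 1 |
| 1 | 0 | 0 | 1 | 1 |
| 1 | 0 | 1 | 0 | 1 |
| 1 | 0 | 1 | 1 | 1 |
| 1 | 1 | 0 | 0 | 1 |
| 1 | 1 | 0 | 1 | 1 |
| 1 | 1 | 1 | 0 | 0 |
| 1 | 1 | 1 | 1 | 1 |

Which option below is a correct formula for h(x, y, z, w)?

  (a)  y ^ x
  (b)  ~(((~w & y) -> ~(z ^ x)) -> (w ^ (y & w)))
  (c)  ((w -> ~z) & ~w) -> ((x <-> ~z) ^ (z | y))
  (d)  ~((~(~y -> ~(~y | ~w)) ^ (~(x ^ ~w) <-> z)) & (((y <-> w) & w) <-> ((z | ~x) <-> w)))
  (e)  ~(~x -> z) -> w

d

(a): at (0,0,0,0) it gives 0, but h = 1 — eliminated.
(b): at (0,0,0,1) it gives 0, but h = 1 — eliminated.
(c): at (0,0,0,0) it gives 0, but h = 1 — eliminated.
(e): at (0,0,0,0) it gives 0, but h = 1 — eliminated.
Only (d) survives; checking it on all 16 rows confirms it matches h.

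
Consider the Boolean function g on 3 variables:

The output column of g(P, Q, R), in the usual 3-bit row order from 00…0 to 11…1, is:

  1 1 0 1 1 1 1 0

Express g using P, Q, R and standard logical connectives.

There are just 2 zero rows: (0,1,0), (1,1,1). Their minterms are ¬P·Q·¬R, P·Q·R; the OR of those covers precisely the 0-outputs, and negating it yields g.

g(P, Q, R) = (((P' · Q) · R') + ((P · Q) · R))'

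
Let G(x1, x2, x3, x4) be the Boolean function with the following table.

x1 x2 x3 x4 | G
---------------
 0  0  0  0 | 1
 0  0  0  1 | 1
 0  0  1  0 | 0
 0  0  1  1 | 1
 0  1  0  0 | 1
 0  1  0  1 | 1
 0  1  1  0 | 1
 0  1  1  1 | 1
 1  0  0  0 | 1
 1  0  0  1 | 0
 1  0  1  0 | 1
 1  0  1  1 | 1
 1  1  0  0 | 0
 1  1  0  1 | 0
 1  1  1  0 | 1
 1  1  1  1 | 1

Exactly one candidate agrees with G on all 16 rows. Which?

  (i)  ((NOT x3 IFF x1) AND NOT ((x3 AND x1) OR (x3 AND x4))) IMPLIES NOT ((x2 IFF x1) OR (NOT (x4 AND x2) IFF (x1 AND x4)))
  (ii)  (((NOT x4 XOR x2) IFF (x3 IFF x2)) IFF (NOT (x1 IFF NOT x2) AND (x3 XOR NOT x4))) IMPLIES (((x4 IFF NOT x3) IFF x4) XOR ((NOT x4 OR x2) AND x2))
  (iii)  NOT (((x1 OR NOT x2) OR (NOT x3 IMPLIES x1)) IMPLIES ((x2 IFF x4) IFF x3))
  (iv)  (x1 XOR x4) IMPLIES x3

(ii) fails at (0,0,1,1): the formula yields 0, G is 1.
(iii) fails at (0,0,0,1): the formula yields 0, G is 1.
(iv) fails at (0,0,0,1): the formula yields 0, G is 1.
Only (i) survives; checking it on all 16 rows confirms it matches G.

i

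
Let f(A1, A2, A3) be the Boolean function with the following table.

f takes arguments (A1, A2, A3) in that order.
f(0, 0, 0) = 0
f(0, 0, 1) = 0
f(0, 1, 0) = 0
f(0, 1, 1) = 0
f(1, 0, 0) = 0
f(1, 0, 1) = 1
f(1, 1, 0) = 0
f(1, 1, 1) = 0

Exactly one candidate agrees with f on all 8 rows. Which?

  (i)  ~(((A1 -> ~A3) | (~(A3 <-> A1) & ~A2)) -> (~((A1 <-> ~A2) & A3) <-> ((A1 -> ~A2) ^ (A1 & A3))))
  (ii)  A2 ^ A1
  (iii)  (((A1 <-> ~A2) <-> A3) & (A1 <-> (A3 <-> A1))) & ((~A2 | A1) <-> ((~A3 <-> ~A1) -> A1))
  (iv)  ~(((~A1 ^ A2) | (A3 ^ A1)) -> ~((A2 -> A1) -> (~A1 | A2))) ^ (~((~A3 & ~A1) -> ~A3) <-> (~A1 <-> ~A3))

(i) fails at (0,1,1): the formula yields 1, f is 0.
(ii) fails at (0,1,0): the formula yields 1, f is 0.
(iv) fails at (0,0,0): the formula yields 1, f is 0.
Only (iii) survives; checking it on all 8 rows confirms it matches f.

iii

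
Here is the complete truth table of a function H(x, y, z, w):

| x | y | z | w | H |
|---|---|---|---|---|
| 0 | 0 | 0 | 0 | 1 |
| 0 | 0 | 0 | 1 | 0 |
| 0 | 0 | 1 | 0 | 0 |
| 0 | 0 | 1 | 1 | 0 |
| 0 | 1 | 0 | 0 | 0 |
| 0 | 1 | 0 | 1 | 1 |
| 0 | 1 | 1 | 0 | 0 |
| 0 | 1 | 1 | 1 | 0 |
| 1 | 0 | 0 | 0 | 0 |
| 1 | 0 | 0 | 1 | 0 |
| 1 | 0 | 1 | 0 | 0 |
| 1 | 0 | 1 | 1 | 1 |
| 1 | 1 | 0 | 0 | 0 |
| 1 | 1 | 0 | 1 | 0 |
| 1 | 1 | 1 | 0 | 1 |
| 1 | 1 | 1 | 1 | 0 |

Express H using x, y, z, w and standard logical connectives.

H(x, y, z, w) = (((((x' · y') · z') · w') + (((x' · y) · z') · w)) + (((x · y') · z) · w)) + (((x · y) · z) · w')

The 1-rows are (0,0,0,0), (0,1,0,1), (1,0,1,1), (1,1,1,0). Each contributes one minterm — ¬x·¬y·¬z·¬w; ¬x·y·¬z·w; x·¬y·z·w; x·y·z·¬w — and their disjunction is a sum-of-products form of H.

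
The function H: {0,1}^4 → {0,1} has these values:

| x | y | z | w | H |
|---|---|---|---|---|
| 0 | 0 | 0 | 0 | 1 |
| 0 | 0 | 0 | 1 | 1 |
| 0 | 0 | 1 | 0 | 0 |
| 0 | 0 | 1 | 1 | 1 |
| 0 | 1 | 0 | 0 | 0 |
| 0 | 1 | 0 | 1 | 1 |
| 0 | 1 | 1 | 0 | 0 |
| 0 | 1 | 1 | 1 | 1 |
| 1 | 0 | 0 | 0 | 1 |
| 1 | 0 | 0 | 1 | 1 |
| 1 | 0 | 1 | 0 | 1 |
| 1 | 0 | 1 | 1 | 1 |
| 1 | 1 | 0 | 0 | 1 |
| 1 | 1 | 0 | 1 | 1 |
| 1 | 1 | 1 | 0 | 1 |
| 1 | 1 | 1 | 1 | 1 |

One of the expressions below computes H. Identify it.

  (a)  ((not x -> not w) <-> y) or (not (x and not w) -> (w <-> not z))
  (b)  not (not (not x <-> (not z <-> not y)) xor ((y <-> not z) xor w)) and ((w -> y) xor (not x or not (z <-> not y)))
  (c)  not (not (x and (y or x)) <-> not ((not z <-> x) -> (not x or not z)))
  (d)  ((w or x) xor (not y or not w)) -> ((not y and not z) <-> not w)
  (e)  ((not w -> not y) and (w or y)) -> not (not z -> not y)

(a) fails at (0,0,0,0): the formula yields 0, H is 1.
(b) fails at (0,0,0,0): the formula yields 0, H is 1.
(c) fails at (0,0,1,0): the formula yields 1, H is 0.
(e) fails at (0,0,0,1): the formula yields 0, H is 1.
That leaves (d). Evaluating it on every row reproduces the table of H exactly.

d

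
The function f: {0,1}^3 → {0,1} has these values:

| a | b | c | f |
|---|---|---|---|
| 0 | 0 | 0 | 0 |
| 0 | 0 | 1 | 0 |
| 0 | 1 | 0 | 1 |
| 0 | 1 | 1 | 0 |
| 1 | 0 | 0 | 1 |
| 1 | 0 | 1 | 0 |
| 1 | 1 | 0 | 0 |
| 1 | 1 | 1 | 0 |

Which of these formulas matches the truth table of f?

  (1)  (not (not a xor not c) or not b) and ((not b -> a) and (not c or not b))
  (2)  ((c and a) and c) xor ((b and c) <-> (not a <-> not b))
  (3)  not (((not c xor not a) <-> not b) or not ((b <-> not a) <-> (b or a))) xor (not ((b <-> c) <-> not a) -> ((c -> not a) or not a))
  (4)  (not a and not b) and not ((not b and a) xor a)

2

(1): at (1,0,1) it gives 1, but f = 0 — eliminated.
(3): at (0,0,1) it gives 1, but f = 0 — eliminated.
(4): at (0,0,0) it gives 1, but f = 0 — eliminated.
Only (2) survives; checking it on all 8 rows confirms it matches f.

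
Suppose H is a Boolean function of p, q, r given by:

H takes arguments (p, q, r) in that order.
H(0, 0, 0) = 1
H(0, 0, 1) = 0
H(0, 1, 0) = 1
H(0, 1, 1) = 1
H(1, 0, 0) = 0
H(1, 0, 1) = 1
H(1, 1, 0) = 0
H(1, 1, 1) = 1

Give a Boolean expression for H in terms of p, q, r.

There are just 3 zero rows: (0,0,1), (1,0,0), (1,1,0). Their minterms are ¬p·¬q·r, p·¬q·¬r, p·q·¬r; the OR of those covers precisely the 0-outputs, and negating it yields H.

H(p, q, r) = ¬((((¬p ∧ ¬q) ∧ r) ∨ ((p ∧ ¬q) ∧ ¬r)) ∨ ((p ∧ q) ∧ ¬r))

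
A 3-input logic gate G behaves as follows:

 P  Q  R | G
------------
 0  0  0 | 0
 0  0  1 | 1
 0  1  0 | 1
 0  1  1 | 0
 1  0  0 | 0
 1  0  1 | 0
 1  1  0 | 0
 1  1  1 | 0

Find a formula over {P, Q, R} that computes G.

G(P, Q, R) = ((not P and not Q) and R) or ((not P and Q) and not R)

The 1-rows are (0,0,1), (0,1,0). Each contributes one minterm — ¬P·¬Q·R; ¬P·Q·¬R — and their disjunction is a sum-of-products form of G.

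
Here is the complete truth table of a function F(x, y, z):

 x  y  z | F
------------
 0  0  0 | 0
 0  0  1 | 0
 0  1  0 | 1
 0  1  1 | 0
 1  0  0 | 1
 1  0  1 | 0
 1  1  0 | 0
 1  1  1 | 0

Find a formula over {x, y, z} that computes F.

F=1 on 2 inputs: (0,1,0), (1,0,0). Reading each as a conjunction of literals (¬x·y·¬z, x·¬y·¬z) and taking the OR gives the canonical DNF.

F(x, y, z) = ((¬x ∧ y) ∧ ¬z) ∨ ((x ∧ ¬y) ∧ ¬z)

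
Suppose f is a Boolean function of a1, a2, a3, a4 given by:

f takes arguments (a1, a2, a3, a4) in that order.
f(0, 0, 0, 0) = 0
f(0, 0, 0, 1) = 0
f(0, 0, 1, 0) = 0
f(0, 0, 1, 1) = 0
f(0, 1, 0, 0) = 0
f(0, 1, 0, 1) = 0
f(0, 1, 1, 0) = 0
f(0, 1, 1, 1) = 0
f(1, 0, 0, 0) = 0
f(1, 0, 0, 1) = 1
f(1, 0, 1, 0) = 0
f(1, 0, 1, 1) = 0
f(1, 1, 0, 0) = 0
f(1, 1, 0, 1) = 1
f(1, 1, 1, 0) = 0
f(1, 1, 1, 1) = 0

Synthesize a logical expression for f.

f=1 on 2 inputs: (1,0,0,1), (1,1,0,1). Reading each as a conjunction of literals (a1·¬a2·¬a3·a4, a1·a2·¬a3·a4) and taking the OR gives the canonical DNF.

f(a1, a2, a3, a4) = (((a1 ∧ ¬a2) ∧ ¬a3) ∧ a4) ∨ (((a1 ∧ a2) ∧ ¬a3) ∧ a4)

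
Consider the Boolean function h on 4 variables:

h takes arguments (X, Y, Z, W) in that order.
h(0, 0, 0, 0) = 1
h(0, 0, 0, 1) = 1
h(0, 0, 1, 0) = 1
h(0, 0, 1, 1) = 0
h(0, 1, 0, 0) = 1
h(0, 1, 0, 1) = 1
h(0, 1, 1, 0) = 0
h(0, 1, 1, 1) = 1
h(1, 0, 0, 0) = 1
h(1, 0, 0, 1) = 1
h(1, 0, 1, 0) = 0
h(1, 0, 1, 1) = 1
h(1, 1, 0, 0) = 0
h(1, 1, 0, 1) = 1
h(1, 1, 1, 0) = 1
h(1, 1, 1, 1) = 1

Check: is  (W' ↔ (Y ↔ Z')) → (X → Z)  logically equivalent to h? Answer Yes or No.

Check the formula against h row by row:
  X=0, Y=0, Z=0, W=0: formula gives 1, h = 1 ✓
  X=0, Y=0, Z=0, W=1: formula gives 1, h = 1 ✓
  X=0, Y=0, Z=1, W=0: formula gives 1, h = 1 ✓
  X=0, Y=0, Z=1, W=1: formula gives 1, but h = 0 ✗
A single disagreement suffices: at (0,0,1,1) they differ, so the formula does not compute h.

No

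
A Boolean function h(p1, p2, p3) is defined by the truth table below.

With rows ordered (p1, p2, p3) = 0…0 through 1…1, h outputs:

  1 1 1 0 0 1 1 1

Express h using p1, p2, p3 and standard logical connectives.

h(p1, p2, p3) = NOT (((NOT p1 AND p2) AND p3) OR ((p1 AND NOT p2) AND NOT p3))

The 0-rows are (0,1,1), (1,0,0). Take each as a conjunction (¬p1·p2·p3, p1·¬p2·¬p3), form their disjunction, and complement — that gives a formula that is 1 everywhere h is.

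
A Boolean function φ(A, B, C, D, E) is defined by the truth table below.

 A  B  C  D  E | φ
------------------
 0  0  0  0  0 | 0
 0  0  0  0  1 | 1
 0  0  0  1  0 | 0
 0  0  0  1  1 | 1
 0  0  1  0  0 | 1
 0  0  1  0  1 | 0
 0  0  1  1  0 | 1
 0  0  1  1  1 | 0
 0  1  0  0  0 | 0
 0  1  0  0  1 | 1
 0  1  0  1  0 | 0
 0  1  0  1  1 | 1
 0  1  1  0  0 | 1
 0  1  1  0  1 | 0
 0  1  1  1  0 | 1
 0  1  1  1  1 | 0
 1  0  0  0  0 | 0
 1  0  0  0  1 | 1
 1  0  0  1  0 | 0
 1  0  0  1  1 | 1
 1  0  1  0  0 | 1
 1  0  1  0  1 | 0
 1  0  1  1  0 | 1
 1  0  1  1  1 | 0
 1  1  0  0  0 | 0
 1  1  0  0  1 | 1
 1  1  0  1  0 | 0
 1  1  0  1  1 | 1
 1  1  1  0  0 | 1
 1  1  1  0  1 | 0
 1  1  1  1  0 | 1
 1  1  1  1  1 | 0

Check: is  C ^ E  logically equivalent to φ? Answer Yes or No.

Yes

Evaluate C ^ E on each row and compare to φ:
  A=0, B=0, C=0, D=0, E=0: formula gives 0, φ = 0 ✓
  A=0, B=0, C=0, D=0, E=1: formula gives 1, φ = 1 ✓
  A=0, B=0, C=0, D=1, E=0: formula gives 0, φ = 0 ✓
  A=0, B=0, C=0, D=1, E=1: formula gives 1, φ = 1 ✓
  …and likewise for the remaining 28 rows.
All 32 rows match — the expression computes φ exactly.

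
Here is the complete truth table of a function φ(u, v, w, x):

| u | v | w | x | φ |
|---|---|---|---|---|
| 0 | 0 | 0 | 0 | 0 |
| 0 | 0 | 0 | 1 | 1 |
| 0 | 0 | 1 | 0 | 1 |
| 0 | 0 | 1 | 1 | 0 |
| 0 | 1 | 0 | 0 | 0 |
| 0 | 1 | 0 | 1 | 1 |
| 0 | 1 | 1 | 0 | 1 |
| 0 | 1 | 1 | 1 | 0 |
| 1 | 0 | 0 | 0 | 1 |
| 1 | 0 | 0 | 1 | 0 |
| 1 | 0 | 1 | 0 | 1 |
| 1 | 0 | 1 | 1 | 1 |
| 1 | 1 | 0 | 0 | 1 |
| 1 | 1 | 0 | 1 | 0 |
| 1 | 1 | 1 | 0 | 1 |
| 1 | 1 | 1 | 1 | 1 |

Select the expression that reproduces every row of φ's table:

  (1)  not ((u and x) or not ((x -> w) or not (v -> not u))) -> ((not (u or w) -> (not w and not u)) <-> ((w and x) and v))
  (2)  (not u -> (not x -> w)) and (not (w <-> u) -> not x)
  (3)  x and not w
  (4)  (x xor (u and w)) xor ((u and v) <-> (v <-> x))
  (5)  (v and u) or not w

2

(1): at (0,0,1,0) it gives 0, but φ = 1 — eliminated.
(3): at (0,0,1,0) it gives 0, but φ = 1 — eliminated.
(4): at (0,0,0,1) it gives 0, but φ = 1 — eliminated.
(5): at (0,0,0,0) it gives 1, but φ = 0 — eliminated.
That leaves (2). Evaluating it on every row reproduces the table of φ exactly.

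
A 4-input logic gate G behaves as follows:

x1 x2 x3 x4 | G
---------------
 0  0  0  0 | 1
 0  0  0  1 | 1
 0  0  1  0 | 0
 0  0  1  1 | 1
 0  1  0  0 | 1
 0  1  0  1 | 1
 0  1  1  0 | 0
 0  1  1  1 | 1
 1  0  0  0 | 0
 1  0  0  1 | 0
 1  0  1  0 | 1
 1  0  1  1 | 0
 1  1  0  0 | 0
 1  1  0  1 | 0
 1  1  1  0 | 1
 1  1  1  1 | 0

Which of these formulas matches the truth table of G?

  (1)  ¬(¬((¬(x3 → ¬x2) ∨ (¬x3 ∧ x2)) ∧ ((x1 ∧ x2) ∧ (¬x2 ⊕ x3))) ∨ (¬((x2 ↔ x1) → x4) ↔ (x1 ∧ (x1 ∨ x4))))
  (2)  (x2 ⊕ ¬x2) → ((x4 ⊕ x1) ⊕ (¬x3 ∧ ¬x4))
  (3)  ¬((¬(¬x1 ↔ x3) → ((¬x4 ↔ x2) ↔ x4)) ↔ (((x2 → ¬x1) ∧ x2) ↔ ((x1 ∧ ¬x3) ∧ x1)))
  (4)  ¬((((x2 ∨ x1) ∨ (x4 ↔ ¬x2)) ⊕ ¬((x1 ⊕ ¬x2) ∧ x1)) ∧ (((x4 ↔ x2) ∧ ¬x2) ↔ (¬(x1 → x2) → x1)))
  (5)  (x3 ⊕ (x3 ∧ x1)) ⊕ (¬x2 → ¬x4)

(1): at (0,0,0,0) it gives 0, but G = 1 — eliminated.
(3): at (0,0,0,0) it gives 0, but G = 1 — eliminated.
(4): at (0,0,0,0) it gives 0, but G = 1 — eliminated.
(5): at (0,0,0,1) it gives 0, but G = 1 — eliminated.
(2) is the remaining candidate, and it agrees with G on all 16 inputs.

2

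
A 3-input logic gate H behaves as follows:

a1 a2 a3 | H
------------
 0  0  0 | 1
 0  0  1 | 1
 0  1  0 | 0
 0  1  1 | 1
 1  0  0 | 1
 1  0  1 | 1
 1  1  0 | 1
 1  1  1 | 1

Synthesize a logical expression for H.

H(a1, a2, a3) = ((a1' · a2) · a3')'

Only row (0,1,0) gives 0. So H is 1 everywhere except there — the complement of the minterm ¬a1·a2·¬a3.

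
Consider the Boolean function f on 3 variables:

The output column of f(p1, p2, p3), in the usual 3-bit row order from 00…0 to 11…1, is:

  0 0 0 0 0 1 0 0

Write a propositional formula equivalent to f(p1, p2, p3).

Only row (1,0,1) gives 1. That row's minterm p1·¬p2·p3 is f directly.

f(p1, p2, p3) = (p1 ∧ ¬p2) ∧ p3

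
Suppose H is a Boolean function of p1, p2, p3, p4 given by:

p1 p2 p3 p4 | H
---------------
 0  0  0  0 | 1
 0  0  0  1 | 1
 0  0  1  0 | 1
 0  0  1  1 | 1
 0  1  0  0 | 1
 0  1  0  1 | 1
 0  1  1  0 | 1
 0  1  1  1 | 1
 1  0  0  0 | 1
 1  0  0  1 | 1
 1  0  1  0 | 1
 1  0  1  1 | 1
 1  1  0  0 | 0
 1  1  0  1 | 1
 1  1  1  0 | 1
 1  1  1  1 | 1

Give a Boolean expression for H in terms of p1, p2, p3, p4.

H(p1, p2, p3, p4) = NOT (((p1 AND p2) AND NOT p3) AND NOT p4)

H is 0 on exactly one input, (1,1,0,0), whose minterm is p1·p2·¬p3·¬p4. So H is the negation of that single conjunction.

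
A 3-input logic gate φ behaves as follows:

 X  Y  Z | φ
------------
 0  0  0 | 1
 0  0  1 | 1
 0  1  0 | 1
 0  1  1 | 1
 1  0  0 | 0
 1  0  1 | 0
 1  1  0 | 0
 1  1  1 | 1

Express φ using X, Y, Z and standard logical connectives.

There are just 3 zero rows: (1,0,0), (1,0,1), (1,1,0). Their minterms are X·¬Y·¬Z, X·¬Y·Z, X·Y·¬Z; the OR of those covers precisely the 0-outputs, and negating it yields φ.

φ(X, Y, Z) = ~((((X & ~Y) & ~Z) | ((X & ~Y) & Z)) | ((X & Y) & ~Z))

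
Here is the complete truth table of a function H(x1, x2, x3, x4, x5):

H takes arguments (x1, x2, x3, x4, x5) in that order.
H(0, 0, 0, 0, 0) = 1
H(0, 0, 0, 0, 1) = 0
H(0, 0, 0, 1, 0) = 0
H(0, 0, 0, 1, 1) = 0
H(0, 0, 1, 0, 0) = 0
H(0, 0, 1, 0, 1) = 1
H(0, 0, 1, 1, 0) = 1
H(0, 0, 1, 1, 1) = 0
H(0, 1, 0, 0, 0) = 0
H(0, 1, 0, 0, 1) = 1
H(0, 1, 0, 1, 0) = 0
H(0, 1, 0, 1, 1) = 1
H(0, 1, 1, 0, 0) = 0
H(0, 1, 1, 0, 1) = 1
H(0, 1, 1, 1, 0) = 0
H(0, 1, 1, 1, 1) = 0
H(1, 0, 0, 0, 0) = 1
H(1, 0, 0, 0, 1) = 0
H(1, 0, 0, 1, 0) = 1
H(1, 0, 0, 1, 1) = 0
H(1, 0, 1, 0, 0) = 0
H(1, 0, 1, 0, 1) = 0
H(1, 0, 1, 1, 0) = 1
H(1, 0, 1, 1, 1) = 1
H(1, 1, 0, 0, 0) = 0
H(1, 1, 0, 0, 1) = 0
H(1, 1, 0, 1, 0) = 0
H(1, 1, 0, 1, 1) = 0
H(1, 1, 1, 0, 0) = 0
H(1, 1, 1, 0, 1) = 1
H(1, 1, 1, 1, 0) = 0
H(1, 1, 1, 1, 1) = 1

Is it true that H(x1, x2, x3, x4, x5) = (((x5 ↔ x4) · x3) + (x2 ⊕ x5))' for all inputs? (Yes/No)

No

Check the formula against H row by row:
  x1=0, x2=0, x3=0, x4=0, x5=0: formula gives 1, H = 1 ✓
  x1=0, x2=0, x3=0, x4=0, x5=1: formula gives 0, H = 0 ✓
  x1=0, x2=0, x3=0, x4=1, x5=0: formula gives 1, but H = 0 ✗
A single disagreement suffices: at (0,0,0,1,0) they differ, so the formula does not compute H.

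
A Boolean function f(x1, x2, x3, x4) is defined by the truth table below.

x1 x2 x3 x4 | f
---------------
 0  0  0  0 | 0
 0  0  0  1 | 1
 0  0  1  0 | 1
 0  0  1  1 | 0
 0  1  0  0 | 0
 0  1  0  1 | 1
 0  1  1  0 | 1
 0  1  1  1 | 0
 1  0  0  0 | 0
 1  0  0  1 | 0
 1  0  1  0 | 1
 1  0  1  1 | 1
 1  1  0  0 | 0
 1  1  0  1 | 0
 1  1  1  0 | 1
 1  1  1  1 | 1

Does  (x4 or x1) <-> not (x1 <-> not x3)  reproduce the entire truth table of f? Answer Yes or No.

Yes

Check the formula against f row by row:
  x1=0, x2=0, x3=0, x4=0: formula gives 0, f = 0 ✓
  x1=0, x2=0, x3=0, x4=1: formula gives 1, f = 1 ✓
  x1=0, x2=0, x3=1, x4=0: formula gives 1, f = 1 ✓
  x1=0, x2=0, x3=1, x4=1: formula gives 0, f = 0 ✓
  … (the remaining 12 rows also agree.)
All 16 rows match — the expression computes f exactly.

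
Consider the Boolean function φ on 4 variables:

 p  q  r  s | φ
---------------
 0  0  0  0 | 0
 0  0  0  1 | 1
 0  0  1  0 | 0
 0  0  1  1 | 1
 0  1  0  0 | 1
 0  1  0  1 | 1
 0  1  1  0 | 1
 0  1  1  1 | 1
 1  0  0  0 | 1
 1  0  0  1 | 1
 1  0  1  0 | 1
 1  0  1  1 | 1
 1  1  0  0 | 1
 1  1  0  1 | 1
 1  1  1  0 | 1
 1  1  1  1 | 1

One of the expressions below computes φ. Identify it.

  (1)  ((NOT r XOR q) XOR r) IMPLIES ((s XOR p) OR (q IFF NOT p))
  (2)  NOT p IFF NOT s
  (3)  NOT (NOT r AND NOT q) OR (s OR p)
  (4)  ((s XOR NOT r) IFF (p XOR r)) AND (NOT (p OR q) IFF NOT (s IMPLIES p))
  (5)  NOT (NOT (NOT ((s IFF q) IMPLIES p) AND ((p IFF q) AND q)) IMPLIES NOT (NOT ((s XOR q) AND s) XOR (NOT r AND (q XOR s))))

(2) disagrees with φ on (0,0,0,0) (formula → 1, table → 0); rule it out.
(3) disagrees with φ on (0,0,1,0) (formula → 1, table → 0); rule it out.
(4) disagrees with φ on (0,1,0,0) (formula → 0, table → 1); rule it out.
(5) disagrees with φ on (0,0,0,0) (formula → 1, table → 0); rule it out.
That leaves (1). Evaluating it on every row reproduces the table of φ exactly.

1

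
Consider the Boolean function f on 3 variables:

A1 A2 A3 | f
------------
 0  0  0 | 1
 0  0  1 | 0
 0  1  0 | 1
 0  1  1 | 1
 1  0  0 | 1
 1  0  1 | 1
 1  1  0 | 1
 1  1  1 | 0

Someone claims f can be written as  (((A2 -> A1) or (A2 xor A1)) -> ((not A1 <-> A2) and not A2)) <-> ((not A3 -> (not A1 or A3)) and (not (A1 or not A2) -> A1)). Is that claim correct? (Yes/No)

No

Test each input against both f and the formula:
  A1=0, A2=0, A3=0: formula gives 0, but f = 1 ✗
Row (0,0,0) is a counterexample, so the formula is not equivalent to f.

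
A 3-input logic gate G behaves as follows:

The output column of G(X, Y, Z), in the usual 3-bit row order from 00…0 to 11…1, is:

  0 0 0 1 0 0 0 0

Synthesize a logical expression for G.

G(X, Y, Z) = (X' · Y) · Z

Only row (0,1,1) gives 1. That row's minterm ¬X·Y·Z is G directly.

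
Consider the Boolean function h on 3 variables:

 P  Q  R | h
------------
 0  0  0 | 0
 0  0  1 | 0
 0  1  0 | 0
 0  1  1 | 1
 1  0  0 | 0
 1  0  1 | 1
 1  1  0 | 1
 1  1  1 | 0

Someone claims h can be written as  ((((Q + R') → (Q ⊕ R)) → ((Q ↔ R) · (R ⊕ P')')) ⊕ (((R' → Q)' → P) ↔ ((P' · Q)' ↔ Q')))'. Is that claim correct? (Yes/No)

No

Check the formula against h row by row:
  P=0, Q=0, R=0: formula gives 0, h = 0 ✓
  P=0, Q=0, R=1: formula gives 0, h = 0 ✓
  P=0, Q=1, R=0: formula gives 0, h = 0 ✓
  P=0, Q=1, R=1: formula gives 1, h = 1 ✓
  P=1, Q=0, R=0: formula gives 1, but h = 0 ✗
Since they disagree at (1,0,0), the expression is not a correct formula for h.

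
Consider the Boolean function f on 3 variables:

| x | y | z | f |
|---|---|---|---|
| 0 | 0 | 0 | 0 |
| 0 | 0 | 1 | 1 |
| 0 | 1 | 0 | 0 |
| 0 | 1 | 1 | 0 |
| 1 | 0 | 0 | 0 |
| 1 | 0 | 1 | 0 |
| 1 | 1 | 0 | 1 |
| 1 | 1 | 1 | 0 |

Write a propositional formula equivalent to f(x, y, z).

f(x, y, z) = ((NOT x AND NOT y) AND z) OR ((x AND y) AND NOT z)

Collect the rows where f=1 — (0,0,1), (1,1,0) — and write one minterm per row: ¬x·¬y·z, x·y·¬z. Their union (logical OR) reproduces the table exactly.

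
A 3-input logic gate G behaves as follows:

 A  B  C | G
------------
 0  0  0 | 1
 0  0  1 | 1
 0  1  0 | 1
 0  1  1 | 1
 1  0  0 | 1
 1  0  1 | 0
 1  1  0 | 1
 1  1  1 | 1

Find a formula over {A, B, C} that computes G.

G is 0 on exactly one input, (1,0,1), whose minterm is A·¬B·C. So G is the negation of that single conjunction.

G(A, B, C) = ¬((A ∧ ¬B) ∧ C)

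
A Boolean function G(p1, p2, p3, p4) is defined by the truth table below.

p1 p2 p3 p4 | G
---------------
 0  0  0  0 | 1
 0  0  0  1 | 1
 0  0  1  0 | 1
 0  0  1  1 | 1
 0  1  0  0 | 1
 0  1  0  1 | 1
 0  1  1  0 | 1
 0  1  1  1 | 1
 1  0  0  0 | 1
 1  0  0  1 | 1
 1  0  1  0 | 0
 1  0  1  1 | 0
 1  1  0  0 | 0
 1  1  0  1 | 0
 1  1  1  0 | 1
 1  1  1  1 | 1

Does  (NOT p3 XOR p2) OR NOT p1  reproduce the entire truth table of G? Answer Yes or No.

Yes

Check the formula against G row by row:
  p1=0, p2=0, p3=0, p4=0: formula gives 1, G = 1 ✓
  p1=0, p2=0, p3=0, p4=1: formula gives 1, G = 1 ✓
  p1=0, p2=0, p3=1, p4=0: formula gives 1, G = 1 ✓
  p1=0, p2=0, p3=1, p4=1: formula gives 1, G = 1 ✓
  … (the remaining 12 rows also agree.)
Every row agrees, so the formula is equivalent.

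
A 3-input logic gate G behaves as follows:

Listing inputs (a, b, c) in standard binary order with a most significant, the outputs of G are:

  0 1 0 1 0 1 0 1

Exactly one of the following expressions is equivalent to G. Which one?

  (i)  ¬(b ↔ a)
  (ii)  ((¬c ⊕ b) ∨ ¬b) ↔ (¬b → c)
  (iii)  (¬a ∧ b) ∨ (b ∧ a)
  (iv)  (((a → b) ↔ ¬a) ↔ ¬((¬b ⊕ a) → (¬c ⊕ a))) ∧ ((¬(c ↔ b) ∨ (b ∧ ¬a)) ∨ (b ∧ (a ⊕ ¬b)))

(i): at (0,0,1) it gives 0, but G = 1 — eliminated.
(iii): at (0,0,1) it gives 0, but G = 1 — eliminated.
(iv): at (0,1,1) it gives 0, but G = 1 — eliminated.
Only (ii) survives; checking it on all 8 rows confirms it matches G.

ii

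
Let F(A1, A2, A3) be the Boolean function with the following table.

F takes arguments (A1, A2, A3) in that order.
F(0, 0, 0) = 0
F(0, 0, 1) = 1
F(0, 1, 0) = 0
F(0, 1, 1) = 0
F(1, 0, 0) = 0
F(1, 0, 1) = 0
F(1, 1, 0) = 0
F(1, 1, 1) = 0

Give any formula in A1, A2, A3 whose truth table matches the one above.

Only row (0,0,1) gives 1. That row's minterm ¬A1·¬A2·A3 is F directly.

F(A1, A2, A3) = (¬A1 ∧ ¬A2) ∧ A3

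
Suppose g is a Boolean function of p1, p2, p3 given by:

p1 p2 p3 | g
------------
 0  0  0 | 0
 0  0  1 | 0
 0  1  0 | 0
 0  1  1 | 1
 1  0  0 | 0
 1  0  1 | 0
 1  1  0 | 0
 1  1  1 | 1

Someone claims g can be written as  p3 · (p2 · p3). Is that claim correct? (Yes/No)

Check the formula against g row by row:
  p1=0, p2=0, p3=0: formula gives 0, g = 0 ✓
  p1=0, p2=0, p3=1: formula gives 0, g = 0 ✓
  p1=0, p2=1, p3=0: formula gives 0, g = 0 ✓
  p1=0, p2=1, p3=1: formula gives 1, g = 1 ✓
  p1=1, p2=0, p3=0: formula gives 0, g = 0 ✓
  … (the remaining 3 rows also agree.)
No disagreement on any input; they are logically equivalent.

Yes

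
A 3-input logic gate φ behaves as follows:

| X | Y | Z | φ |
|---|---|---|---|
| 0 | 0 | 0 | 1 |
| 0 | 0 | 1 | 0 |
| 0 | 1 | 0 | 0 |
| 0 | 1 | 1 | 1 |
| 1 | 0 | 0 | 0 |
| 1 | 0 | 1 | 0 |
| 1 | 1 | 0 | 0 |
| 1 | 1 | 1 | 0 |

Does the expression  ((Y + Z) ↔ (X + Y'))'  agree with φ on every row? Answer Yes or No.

No

Check the formula against φ row by row:
  X=0, Y=0, Z=0: formula gives 1, φ = 1 ✓
  X=0, Y=0, Z=1: formula gives 0, φ = 0 ✓
  X=0, Y=1, Z=0: formula gives 1, but φ = 0 ✗
Row (0,1,0) is a counterexample, so the formula is not equivalent to φ.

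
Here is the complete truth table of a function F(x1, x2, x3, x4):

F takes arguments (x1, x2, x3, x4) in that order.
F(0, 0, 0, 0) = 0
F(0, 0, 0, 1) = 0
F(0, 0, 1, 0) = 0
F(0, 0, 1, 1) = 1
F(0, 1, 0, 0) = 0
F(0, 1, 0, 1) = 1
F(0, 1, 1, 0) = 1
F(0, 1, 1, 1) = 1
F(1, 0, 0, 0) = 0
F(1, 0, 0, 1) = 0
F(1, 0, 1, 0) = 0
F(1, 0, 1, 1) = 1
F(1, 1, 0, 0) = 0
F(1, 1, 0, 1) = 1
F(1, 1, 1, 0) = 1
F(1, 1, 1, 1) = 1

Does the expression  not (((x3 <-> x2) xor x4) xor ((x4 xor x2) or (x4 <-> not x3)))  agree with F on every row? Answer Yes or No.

Test each input against both F and the formula:
  x1=0, x2=0, x3=0, x4=0: formula gives 0, F = 0 ✓
  x1=0, x2=0, x3=0, x4=1: formula gives 0, F = 0 ✓
  x1=0, x2=0, x3=1, x4=0: formula gives 0, F = 0 ✓
  x1=0, x2=0, x3=1, x4=1: formula gives 1, F = 1 ✓
  … (the remaining 12 rows also agree.)
All 16 rows match — the expression computes F exactly.

Yes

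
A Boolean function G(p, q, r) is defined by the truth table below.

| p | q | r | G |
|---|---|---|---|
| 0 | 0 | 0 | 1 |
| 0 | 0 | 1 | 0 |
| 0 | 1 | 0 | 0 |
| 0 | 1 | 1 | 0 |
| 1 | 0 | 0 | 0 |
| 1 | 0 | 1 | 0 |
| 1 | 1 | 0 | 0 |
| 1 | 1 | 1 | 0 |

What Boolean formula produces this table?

G(p, q, r) = ~((p | q) | r)

The output is 1 only when every input is 0 — NOR of all inputs.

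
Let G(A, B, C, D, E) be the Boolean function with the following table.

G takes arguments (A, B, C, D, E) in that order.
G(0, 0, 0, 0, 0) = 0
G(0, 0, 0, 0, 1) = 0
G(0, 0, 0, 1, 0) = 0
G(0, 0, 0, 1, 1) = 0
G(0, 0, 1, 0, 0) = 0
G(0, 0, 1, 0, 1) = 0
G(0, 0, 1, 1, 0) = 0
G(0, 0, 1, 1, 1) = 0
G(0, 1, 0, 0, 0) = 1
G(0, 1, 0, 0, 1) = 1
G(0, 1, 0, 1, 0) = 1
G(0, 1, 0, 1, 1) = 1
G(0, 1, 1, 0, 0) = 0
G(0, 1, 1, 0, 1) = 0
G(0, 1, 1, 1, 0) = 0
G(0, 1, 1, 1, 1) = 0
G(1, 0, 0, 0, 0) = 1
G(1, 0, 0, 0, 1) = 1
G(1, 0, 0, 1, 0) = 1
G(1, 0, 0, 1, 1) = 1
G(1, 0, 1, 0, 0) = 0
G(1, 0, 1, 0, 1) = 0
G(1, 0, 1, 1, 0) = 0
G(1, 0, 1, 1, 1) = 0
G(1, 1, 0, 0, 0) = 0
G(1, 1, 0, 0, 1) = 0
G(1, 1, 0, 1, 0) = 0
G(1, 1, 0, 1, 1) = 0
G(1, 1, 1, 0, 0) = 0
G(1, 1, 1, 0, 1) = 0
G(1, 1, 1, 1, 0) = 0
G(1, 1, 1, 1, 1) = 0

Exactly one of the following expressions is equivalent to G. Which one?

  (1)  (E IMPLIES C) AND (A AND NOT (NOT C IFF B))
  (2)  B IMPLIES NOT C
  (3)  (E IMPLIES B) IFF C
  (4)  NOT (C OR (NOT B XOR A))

4

(1): at (0,1,0,0,0) it gives 0, but G = 1 — eliminated.
(2): at (0,0,0,0,0) it gives 1, but G = 0 — eliminated.
(3): at (0,0,0,0,1) it gives 1, but G = 0 — eliminated.
(4) is the remaining candidate, and it agrees with G on all 32 inputs.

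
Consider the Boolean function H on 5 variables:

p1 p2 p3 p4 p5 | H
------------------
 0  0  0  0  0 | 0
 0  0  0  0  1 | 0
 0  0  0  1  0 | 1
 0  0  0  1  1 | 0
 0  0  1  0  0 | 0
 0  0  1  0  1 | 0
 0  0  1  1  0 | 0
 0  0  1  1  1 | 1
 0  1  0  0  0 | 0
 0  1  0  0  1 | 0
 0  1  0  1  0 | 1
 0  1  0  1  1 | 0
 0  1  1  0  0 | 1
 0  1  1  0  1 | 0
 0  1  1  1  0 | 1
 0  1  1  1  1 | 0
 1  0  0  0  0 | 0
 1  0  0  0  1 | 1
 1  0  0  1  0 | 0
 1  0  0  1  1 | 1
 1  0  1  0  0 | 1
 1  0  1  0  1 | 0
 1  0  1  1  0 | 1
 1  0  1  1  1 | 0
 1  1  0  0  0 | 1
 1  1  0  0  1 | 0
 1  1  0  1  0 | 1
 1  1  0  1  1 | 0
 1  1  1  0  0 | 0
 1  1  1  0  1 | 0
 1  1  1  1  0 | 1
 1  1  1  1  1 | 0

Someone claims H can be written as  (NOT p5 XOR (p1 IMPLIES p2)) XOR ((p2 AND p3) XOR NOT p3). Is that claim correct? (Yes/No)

No

Check the formula against H row by row:
  p1=0, p2=0, p3=0, p4=0, p5=0: formula gives 1, but H = 0 ✗
A single disagreement suffices: at (0,0,0,0,0) they differ, so the formula does not compute H.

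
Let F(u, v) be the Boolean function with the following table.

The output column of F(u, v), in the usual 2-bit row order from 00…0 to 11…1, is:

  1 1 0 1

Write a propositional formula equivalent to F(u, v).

This is u → v (false only at 1,0).

F(u, v) = u -> v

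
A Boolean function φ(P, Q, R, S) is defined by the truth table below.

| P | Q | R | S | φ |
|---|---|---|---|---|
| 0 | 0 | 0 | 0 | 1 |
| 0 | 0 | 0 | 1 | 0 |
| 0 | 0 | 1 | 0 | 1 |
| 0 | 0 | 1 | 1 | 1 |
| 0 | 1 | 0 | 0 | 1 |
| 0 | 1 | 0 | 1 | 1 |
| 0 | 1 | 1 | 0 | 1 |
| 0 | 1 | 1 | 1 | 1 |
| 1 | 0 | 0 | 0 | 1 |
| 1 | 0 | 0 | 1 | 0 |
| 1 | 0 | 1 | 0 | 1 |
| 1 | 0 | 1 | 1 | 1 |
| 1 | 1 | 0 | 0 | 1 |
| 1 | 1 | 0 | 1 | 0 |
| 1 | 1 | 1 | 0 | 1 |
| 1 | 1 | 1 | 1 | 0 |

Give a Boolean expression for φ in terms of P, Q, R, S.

φ(P, Q, R, S) = not ((((((not P and not Q) and not R) and S) or (((P and not Q) and not R) and S)) or (((P and Q) and not R) and S)) or (((P and Q) and R) and S))

There are just 4 zero rows: (0,0,0,1), (1,0,0,1), (1,1,0,1), (1,1,1,1). Their minterms are ¬P·¬Q·¬R·S, P·¬Q·¬R·S, P·Q·¬R·S, P·Q·R·S; the OR of those covers precisely the 0-outputs, and negating it yields φ.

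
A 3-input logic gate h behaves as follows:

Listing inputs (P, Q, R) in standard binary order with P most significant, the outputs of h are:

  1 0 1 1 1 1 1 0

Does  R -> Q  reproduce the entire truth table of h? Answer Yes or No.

No

Check the formula against h row by row:
  P=0, Q=0, R=0: formula gives 1, h = 1 ✓
  P=0, Q=0, R=1: formula gives 0, h = 0 ✓
  P=0, Q=1, R=0: formula gives 1, h = 1 ✓
  P=0, Q=1, R=1: formula gives 1, h = 1 ✓
  P=1, Q=0, R=0: formula gives 1, h = 1 ✓
  P=1, Q=0, R=1: formula gives 0, but h = 1 ✗
Row (1,0,1) is a counterexample, so the formula is not equivalent to h.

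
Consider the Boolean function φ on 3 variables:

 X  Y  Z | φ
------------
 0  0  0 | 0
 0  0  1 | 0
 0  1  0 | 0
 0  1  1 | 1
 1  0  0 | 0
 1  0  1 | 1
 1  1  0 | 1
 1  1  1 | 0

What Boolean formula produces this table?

φ(X, Y, Z) = (((not X and Y) and Z) or ((X and not Y) and Z)) or ((X and Y) and not Z)

φ=1 on 3 inputs: (0,1,1), (1,0,1), (1,1,0). Reading each as a conjunction of literals (¬X·Y·Z, X·¬Y·Z, X·Y·¬Z) and taking the OR gives the canonical DNF.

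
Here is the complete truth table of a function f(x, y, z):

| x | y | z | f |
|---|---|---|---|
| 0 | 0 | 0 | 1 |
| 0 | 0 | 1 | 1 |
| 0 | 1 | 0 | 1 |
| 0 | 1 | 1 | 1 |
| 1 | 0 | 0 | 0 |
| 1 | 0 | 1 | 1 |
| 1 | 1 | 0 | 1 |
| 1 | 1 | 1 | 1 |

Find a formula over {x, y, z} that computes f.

f(x, y, z) = ((x · y') · z')'

Only row (1,0,0) gives 0. So f is 1 everywhere except there — the complement of the minterm x·¬y·¬z.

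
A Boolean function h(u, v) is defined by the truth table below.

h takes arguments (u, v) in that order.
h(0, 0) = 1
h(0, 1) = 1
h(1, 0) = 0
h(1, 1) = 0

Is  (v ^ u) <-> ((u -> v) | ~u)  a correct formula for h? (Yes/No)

Test each input against both h and the formula:
  u=0, v=0: formula gives 0, but h = 1 ✗
Row (0,0) is a counterexample, so the formula is not equivalent to h.

No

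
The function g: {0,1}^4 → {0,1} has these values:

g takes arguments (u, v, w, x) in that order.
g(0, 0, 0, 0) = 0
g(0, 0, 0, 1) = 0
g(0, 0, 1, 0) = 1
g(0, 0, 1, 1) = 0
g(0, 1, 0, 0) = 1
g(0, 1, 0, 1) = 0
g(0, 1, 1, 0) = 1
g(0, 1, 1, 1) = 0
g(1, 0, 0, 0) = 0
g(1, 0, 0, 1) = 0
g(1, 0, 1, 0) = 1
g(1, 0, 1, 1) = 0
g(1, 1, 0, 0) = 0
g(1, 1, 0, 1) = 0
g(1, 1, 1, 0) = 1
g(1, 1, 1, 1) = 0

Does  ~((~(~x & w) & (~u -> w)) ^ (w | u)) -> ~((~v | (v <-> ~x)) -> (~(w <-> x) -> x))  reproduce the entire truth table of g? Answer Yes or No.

No

Check the formula against g row by row:
  u=0, v=0, w=0, x=0: formula gives 0, g = 0 ✓
  u=0, v=0, w=0, x=1: formula gives 0, g = 0 ✓
  u=0, v=0, w=1, x=0: formula gives 1, g = 1 ✓
  u=0, v=0, w=1, x=1: formula gives 0, g = 0 ✓
  u=0, v=1, w=0, x=0: formula gives 0, but g = 1 ✗
Since they disagree at (0,1,0,0), the expression is not a correct formula for g.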